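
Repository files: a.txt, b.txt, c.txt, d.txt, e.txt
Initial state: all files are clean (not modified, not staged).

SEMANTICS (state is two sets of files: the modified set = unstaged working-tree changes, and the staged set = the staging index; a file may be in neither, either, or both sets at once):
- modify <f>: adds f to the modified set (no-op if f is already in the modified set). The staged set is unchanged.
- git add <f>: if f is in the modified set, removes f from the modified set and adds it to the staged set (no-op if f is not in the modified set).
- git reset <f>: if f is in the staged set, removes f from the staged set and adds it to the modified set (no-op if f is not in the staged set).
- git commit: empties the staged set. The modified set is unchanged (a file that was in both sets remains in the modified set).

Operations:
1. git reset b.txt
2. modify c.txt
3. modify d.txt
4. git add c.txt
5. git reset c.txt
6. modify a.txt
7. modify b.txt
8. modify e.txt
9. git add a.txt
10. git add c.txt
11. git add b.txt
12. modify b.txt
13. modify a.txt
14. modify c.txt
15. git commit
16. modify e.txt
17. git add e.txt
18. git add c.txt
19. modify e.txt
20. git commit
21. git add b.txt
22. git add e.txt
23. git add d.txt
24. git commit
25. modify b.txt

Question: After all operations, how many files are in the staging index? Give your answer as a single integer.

After op 1 (git reset b.txt): modified={none} staged={none}
After op 2 (modify c.txt): modified={c.txt} staged={none}
After op 3 (modify d.txt): modified={c.txt, d.txt} staged={none}
After op 4 (git add c.txt): modified={d.txt} staged={c.txt}
After op 5 (git reset c.txt): modified={c.txt, d.txt} staged={none}
After op 6 (modify a.txt): modified={a.txt, c.txt, d.txt} staged={none}
After op 7 (modify b.txt): modified={a.txt, b.txt, c.txt, d.txt} staged={none}
After op 8 (modify e.txt): modified={a.txt, b.txt, c.txt, d.txt, e.txt} staged={none}
After op 9 (git add a.txt): modified={b.txt, c.txt, d.txt, e.txt} staged={a.txt}
After op 10 (git add c.txt): modified={b.txt, d.txt, e.txt} staged={a.txt, c.txt}
After op 11 (git add b.txt): modified={d.txt, e.txt} staged={a.txt, b.txt, c.txt}
After op 12 (modify b.txt): modified={b.txt, d.txt, e.txt} staged={a.txt, b.txt, c.txt}
After op 13 (modify a.txt): modified={a.txt, b.txt, d.txt, e.txt} staged={a.txt, b.txt, c.txt}
After op 14 (modify c.txt): modified={a.txt, b.txt, c.txt, d.txt, e.txt} staged={a.txt, b.txt, c.txt}
After op 15 (git commit): modified={a.txt, b.txt, c.txt, d.txt, e.txt} staged={none}
After op 16 (modify e.txt): modified={a.txt, b.txt, c.txt, d.txt, e.txt} staged={none}
After op 17 (git add e.txt): modified={a.txt, b.txt, c.txt, d.txt} staged={e.txt}
After op 18 (git add c.txt): modified={a.txt, b.txt, d.txt} staged={c.txt, e.txt}
After op 19 (modify e.txt): modified={a.txt, b.txt, d.txt, e.txt} staged={c.txt, e.txt}
After op 20 (git commit): modified={a.txt, b.txt, d.txt, e.txt} staged={none}
After op 21 (git add b.txt): modified={a.txt, d.txt, e.txt} staged={b.txt}
After op 22 (git add e.txt): modified={a.txt, d.txt} staged={b.txt, e.txt}
After op 23 (git add d.txt): modified={a.txt} staged={b.txt, d.txt, e.txt}
After op 24 (git commit): modified={a.txt} staged={none}
After op 25 (modify b.txt): modified={a.txt, b.txt} staged={none}
Final staged set: {none} -> count=0

Answer: 0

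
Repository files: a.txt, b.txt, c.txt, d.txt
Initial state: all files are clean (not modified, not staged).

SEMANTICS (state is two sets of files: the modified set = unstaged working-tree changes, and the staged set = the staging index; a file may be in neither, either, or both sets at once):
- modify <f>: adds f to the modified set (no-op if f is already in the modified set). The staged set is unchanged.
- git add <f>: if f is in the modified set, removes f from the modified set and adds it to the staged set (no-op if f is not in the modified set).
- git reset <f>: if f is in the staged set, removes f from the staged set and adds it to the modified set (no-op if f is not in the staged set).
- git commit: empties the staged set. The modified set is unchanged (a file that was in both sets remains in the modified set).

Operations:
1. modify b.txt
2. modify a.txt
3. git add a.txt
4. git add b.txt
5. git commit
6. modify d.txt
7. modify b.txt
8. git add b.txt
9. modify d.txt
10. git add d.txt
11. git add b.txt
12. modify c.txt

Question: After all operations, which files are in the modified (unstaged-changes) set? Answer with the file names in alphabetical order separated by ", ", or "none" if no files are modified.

Answer: c.txt

Derivation:
After op 1 (modify b.txt): modified={b.txt} staged={none}
After op 2 (modify a.txt): modified={a.txt, b.txt} staged={none}
After op 3 (git add a.txt): modified={b.txt} staged={a.txt}
After op 4 (git add b.txt): modified={none} staged={a.txt, b.txt}
After op 5 (git commit): modified={none} staged={none}
After op 6 (modify d.txt): modified={d.txt} staged={none}
After op 7 (modify b.txt): modified={b.txt, d.txt} staged={none}
After op 8 (git add b.txt): modified={d.txt} staged={b.txt}
After op 9 (modify d.txt): modified={d.txt} staged={b.txt}
After op 10 (git add d.txt): modified={none} staged={b.txt, d.txt}
After op 11 (git add b.txt): modified={none} staged={b.txt, d.txt}
After op 12 (modify c.txt): modified={c.txt} staged={b.txt, d.txt}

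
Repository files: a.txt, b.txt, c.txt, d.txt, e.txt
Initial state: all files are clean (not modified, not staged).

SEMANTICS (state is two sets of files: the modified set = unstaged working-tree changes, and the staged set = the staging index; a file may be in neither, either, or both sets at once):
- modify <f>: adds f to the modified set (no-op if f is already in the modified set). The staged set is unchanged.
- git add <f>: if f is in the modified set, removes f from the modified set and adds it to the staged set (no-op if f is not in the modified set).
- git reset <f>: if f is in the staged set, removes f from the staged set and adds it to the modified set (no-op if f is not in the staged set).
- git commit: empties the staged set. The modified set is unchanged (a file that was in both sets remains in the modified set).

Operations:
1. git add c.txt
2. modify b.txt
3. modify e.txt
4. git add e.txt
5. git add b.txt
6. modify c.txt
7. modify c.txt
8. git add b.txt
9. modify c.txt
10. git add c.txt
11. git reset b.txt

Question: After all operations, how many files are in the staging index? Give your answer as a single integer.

After op 1 (git add c.txt): modified={none} staged={none}
After op 2 (modify b.txt): modified={b.txt} staged={none}
After op 3 (modify e.txt): modified={b.txt, e.txt} staged={none}
After op 4 (git add e.txt): modified={b.txt} staged={e.txt}
After op 5 (git add b.txt): modified={none} staged={b.txt, e.txt}
After op 6 (modify c.txt): modified={c.txt} staged={b.txt, e.txt}
After op 7 (modify c.txt): modified={c.txt} staged={b.txt, e.txt}
After op 8 (git add b.txt): modified={c.txt} staged={b.txt, e.txt}
After op 9 (modify c.txt): modified={c.txt} staged={b.txt, e.txt}
After op 10 (git add c.txt): modified={none} staged={b.txt, c.txt, e.txt}
After op 11 (git reset b.txt): modified={b.txt} staged={c.txt, e.txt}
Final staged set: {c.txt, e.txt} -> count=2

Answer: 2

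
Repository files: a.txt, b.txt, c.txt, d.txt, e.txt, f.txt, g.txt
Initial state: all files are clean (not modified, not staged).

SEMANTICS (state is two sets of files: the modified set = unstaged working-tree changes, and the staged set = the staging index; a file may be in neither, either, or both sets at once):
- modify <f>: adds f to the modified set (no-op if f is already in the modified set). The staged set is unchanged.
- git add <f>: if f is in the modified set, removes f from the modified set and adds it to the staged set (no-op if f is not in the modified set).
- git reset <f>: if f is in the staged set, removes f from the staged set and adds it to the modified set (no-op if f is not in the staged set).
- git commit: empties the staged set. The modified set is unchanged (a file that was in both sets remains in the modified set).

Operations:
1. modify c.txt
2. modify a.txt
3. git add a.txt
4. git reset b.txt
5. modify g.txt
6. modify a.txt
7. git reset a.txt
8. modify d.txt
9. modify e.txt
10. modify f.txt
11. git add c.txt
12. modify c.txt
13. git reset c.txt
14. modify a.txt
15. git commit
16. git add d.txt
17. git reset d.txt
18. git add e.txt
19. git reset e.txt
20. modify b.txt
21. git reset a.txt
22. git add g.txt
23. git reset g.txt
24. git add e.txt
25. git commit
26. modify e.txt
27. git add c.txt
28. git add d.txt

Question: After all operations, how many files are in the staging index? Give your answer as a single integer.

After op 1 (modify c.txt): modified={c.txt} staged={none}
After op 2 (modify a.txt): modified={a.txt, c.txt} staged={none}
After op 3 (git add a.txt): modified={c.txt} staged={a.txt}
After op 4 (git reset b.txt): modified={c.txt} staged={a.txt}
After op 5 (modify g.txt): modified={c.txt, g.txt} staged={a.txt}
After op 6 (modify a.txt): modified={a.txt, c.txt, g.txt} staged={a.txt}
After op 7 (git reset a.txt): modified={a.txt, c.txt, g.txt} staged={none}
After op 8 (modify d.txt): modified={a.txt, c.txt, d.txt, g.txt} staged={none}
After op 9 (modify e.txt): modified={a.txt, c.txt, d.txt, e.txt, g.txt} staged={none}
After op 10 (modify f.txt): modified={a.txt, c.txt, d.txt, e.txt, f.txt, g.txt} staged={none}
After op 11 (git add c.txt): modified={a.txt, d.txt, e.txt, f.txt, g.txt} staged={c.txt}
After op 12 (modify c.txt): modified={a.txt, c.txt, d.txt, e.txt, f.txt, g.txt} staged={c.txt}
After op 13 (git reset c.txt): modified={a.txt, c.txt, d.txt, e.txt, f.txt, g.txt} staged={none}
After op 14 (modify a.txt): modified={a.txt, c.txt, d.txt, e.txt, f.txt, g.txt} staged={none}
After op 15 (git commit): modified={a.txt, c.txt, d.txt, e.txt, f.txt, g.txt} staged={none}
After op 16 (git add d.txt): modified={a.txt, c.txt, e.txt, f.txt, g.txt} staged={d.txt}
After op 17 (git reset d.txt): modified={a.txt, c.txt, d.txt, e.txt, f.txt, g.txt} staged={none}
After op 18 (git add e.txt): modified={a.txt, c.txt, d.txt, f.txt, g.txt} staged={e.txt}
After op 19 (git reset e.txt): modified={a.txt, c.txt, d.txt, e.txt, f.txt, g.txt} staged={none}
After op 20 (modify b.txt): modified={a.txt, b.txt, c.txt, d.txt, e.txt, f.txt, g.txt} staged={none}
After op 21 (git reset a.txt): modified={a.txt, b.txt, c.txt, d.txt, e.txt, f.txt, g.txt} staged={none}
After op 22 (git add g.txt): modified={a.txt, b.txt, c.txt, d.txt, e.txt, f.txt} staged={g.txt}
After op 23 (git reset g.txt): modified={a.txt, b.txt, c.txt, d.txt, e.txt, f.txt, g.txt} staged={none}
After op 24 (git add e.txt): modified={a.txt, b.txt, c.txt, d.txt, f.txt, g.txt} staged={e.txt}
After op 25 (git commit): modified={a.txt, b.txt, c.txt, d.txt, f.txt, g.txt} staged={none}
After op 26 (modify e.txt): modified={a.txt, b.txt, c.txt, d.txt, e.txt, f.txt, g.txt} staged={none}
After op 27 (git add c.txt): modified={a.txt, b.txt, d.txt, e.txt, f.txt, g.txt} staged={c.txt}
After op 28 (git add d.txt): modified={a.txt, b.txt, e.txt, f.txt, g.txt} staged={c.txt, d.txt}
Final staged set: {c.txt, d.txt} -> count=2

Answer: 2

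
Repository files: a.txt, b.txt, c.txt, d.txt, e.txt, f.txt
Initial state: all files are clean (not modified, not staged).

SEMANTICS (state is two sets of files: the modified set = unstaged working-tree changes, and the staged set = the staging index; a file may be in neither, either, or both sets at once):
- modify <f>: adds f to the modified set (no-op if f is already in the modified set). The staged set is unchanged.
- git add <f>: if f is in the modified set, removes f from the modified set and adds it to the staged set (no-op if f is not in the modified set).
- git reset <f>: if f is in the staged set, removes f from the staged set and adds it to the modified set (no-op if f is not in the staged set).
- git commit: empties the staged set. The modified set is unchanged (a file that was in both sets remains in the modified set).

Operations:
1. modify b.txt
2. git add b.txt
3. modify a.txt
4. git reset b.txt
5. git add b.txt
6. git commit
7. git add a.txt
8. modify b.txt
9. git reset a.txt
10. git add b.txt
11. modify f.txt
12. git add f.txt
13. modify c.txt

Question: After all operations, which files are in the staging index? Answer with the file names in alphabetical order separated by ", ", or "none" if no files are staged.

Answer: b.txt, f.txt

Derivation:
After op 1 (modify b.txt): modified={b.txt} staged={none}
After op 2 (git add b.txt): modified={none} staged={b.txt}
After op 3 (modify a.txt): modified={a.txt} staged={b.txt}
After op 4 (git reset b.txt): modified={a.txt, b.txt} staged={none}
After op 5 (git add b.txt): modified={a.txt} staged={b.txt}
After op 6 (git commit): modified={a.txt} staged={none}
After op 7 (git add a.txt): modified={none} staged={a.txt}
After op 8 (modify b.txt): modified={b.txt} staged={a.txt}
After op 9 (git reset a.txt): modified={a.txt, b.txt} staged={none}
After op 10 (git add b.txt): modified={a.txt} staged={b.txt}
After op 11 (modify f.txt): modified={a.txt, f.txt} staged={b.txt}
After op 12 (git add f.txt): modified={a.txt} staged={b.txt, f.txt}
After op 13 (modify c.txt): modified={a.txt, c.txt} staged={b.txt, f.txt}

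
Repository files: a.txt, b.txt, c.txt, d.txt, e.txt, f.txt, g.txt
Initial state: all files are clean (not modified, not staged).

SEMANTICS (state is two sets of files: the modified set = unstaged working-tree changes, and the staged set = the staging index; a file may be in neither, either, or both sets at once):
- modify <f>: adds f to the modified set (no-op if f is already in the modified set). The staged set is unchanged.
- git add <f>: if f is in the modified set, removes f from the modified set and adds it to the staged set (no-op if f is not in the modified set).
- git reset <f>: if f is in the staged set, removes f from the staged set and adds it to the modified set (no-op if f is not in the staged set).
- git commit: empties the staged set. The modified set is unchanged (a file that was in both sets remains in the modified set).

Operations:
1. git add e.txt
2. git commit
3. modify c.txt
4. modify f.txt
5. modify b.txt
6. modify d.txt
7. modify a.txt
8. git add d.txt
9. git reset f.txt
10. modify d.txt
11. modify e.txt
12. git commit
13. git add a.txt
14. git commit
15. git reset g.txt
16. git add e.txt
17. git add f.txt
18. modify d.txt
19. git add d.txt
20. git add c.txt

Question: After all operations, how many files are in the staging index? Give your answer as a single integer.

After op 1 (git add e.txt): modified={none} staged={none}
After op 2 (git commit): modified={none} staged={none}
After op 3 (modify c.txt): modified={c.txt} staged={none}
After op 4 (modify f.txt): modified={c.txt, f.txt} staged={none}
After op 5 (modify b.txt): modified={b.txt, c.txt, f.txt} staged={none}
After op 6 (modify d.txt): modified={b.txt, c.txt, d.txt, f.txt} staged={none}
After op 7 (modify a.txt): modified={a.txt, b.txt, c.txt, d.txt, f.txt} staged={none}
After op 8 (git add d.txt): modified={a.txt, b.txt, c.txt, f.txt} staged={d.txt}
After op 9 (git reset f.txt): modified={a.txt, b.txt, c.txt, f.txt} staged={d.txt}
After op 10 (modify d.txt): modified={a.txt, b.txt, c.txt, d.txt, f.txt} staged={d.txt}
After op 11 (modify e.txt): modified={a.txt, b.txt, c.txt, d.txt, e.txt, f.txt} staged={d.txt}
After op 12 (git commit): modified={a.txt, b.txt, c.txt, d.txt, e.txt, f.txt} staged={none}
After op 13 (git add a.txt): modified={b.txt, c.txt, d.txt, e.txt, f.txt} staged={a.txt}
After op 14 (git commit): modified={b.txt, c.txt, d.txt, e.txt, f.txt} staged={none}
After op 15 (git reset g.txt): modified={b.txt, c.txt, d.txt, e.txt, f.txt} staged={none}
After op 16 (git add e.txt): modified={b.txt, c.txt, d.txt, f.txt} staged={e.txt}
After op 17 (git add f.txt): modified={b.txt, c.txt, d.txt} staged={e.txt, f.txt}
After op 18 (modify d.txt): modified={b.txt, c.txt, d.txt} staged={e.txt, f.txt}
After op 19 (git add d.txt): modified={b.txt, c.txt} staged={d.txt, e.txt, f.txt}
After op 20 (git add c.txt): modified={b.txt} staged={c.txt, d.txt, e.txt, f.txt}
Final staged set: {c.txt, d.txt, e.txt, f.txt} -> count=4

Answer: 4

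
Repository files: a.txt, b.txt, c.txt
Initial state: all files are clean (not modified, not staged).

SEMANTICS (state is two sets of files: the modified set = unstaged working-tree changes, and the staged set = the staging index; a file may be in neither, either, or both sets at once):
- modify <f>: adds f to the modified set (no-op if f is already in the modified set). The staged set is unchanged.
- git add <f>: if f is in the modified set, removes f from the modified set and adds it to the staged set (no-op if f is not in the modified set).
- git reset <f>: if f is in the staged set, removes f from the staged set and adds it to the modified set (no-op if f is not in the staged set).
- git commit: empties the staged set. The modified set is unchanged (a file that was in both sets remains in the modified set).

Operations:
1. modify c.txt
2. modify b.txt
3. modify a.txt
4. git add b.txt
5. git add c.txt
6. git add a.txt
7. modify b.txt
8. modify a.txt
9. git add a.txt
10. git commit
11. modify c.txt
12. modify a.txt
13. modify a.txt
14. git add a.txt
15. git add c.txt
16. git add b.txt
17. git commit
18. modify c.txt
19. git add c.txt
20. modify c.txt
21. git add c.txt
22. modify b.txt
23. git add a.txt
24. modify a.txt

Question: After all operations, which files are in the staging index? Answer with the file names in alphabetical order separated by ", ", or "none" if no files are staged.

After op 1 (modify c.txt): modified={c.txt} staged={none}
After op 2 (modify b.txt): modified={b.txt, c.txt} staged={none}
After op 3 (modify a.txt): modified={a.txt, b.txt, c.txt} staged={none}
After op 4 (git add b.txt): modified={a.txt, c.txt} staged={b.txt}
After op 5 (git add c.txt): modified={a.txt} staged={b.txt, c.txt}
After op 6 (git add a.txt): modified={none} staged={a.txt, b.txt, c.txt}
After op 7 (modify b.txt): modified={b.txt} staged={a.txt, b.txt, c.txt}
After op 8 (modify a.txt): modified={a.txt, b.txt} staged={a.txt, b.txt, c.txt}
After op 9 (git add a.txt): modified={b.txt} staged={a.txt, b.txt, c.txt}
After op 10 (git commit): modified={b.txt} staged={none}
After op 11 (modify c.txt): modified={b.txt, c.txt} staged={none}
After op 12 (modify a.txt): modified={a.txt, b.txt, c.txt} staged={none}
After op 13 (modify a.txt): modified={a.txt, b.txt, c.txt} staged={none}
After op 14 (git add a.txt): modified={b.txt, c.txt} staged={a.txt}
After op 15 (git add c.txt): modified={b.txt} staged={a.txt, c.txt}
After op 16 (git add b.txt): modified={none} staged={a.txt, b.txt, c.txt}
After op 17 (git commit): modified={none} staged={none}
After op 18 (modify c.txt): modified={c.txt} staged={none}
After op 19 (git add c.txt): modified={none} staged={c.txt}
After op 20 (modify c.txt): modified={c.txt} staged={c.txt}
After op 21 (git add c.txt): modified={none} staged={c.txt}
After op 22 (modify b.txt): modified={b.txt} staged={c.txt}
After op 23 (git add a.txt): modified={b.txt} staged={c.txt}
After op 24 (modify a.txt): modified={a.txt, b.txt} staged={c.txt}

Answer: c.txt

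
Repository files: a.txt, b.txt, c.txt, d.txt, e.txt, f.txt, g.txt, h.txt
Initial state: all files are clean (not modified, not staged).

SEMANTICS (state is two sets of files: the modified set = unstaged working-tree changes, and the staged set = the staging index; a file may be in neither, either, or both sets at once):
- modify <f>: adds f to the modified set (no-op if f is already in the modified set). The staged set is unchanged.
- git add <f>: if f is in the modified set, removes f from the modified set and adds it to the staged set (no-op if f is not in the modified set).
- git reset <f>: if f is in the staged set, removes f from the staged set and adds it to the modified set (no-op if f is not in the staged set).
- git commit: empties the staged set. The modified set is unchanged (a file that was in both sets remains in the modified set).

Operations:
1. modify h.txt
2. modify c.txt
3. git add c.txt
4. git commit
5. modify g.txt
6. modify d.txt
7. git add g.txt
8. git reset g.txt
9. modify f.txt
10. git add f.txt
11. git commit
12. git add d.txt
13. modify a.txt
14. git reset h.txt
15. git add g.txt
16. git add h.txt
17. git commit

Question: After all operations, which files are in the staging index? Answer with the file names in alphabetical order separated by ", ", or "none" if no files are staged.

Answer: none

Derivation:
After op 1 (modify h.txt): modified={h.txt} staged={none}
After op 2 (modify c.txt): modified={c.txt, h.txt} staged={none}
After op 3 (git add c.txt): modified={h.txt} staged={c.txt}
After op 4 (git commit): modified={h.txt} staged={none}
After op 5 (modify g.txt): modified={g.txt, h.txt} staged={none}
After op 6 (modify d.txt): modified={d.txt, g.txt, h.txt} staged={none}
After op 7 (git add g.txt): modified={d.txt, h.txt} staged={g.txt}
After op 8 (git reset g.txt): modified={d.txt, g.txt, h.txt} staged={none}
After op 9 (modify f.txt): modified={d.txt, f.txt, g.txt, h.txt} staged={none}
After op 10 (git add f.txt): modified={d.txt, g.txt, h.txt} staged={f.txt}
After op 11 (git commit): modified={d.txt, g.txt, h.txt} staged={none}
After op 12 (git add d.txt): modified={g.txt, h.txt} staged={d.txt}
After op 13 (modify a.txt): modified={a.txt, g.txt, h.txt} staged={d.txt}
After op 14 (git reset h.txt): modified={a.txt, g.txt, h.txt} staged={d.txt}
After op 15 (git add g.txt): modified={a.txt, h.txt} staged={d.txt, g.txt}
After op 16 (git add h.txt): modified={a.txt} staged={d.txt, g.txt, h.txt}
After op 17 (git commit): modified={a.txt} staged={none}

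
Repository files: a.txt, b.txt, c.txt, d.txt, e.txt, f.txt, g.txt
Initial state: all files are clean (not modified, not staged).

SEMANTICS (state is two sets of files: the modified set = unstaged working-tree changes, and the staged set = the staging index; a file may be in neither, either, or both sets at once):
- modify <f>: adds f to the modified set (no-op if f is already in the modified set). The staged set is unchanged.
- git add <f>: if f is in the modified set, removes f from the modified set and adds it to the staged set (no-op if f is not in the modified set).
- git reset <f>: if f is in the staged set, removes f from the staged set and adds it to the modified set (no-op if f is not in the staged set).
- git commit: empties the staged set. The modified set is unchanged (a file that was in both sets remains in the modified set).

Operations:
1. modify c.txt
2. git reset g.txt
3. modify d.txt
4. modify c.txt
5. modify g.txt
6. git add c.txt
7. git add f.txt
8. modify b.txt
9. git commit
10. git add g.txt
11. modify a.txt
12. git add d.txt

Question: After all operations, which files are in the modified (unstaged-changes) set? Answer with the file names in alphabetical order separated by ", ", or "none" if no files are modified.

Answer: a.txt, b.txt

Derivation:
After op 1 (modify c.txt): modified={c.txt} staged={none}
After op 2 (git reset g.txt): modified={c.txt} staged={none}
After op 3 (modify d.txt): modified={c.txt, d.txt} staged={none}
After op 4 (modify c.txt): modified={c.txt, d.txt} staged={none}
After op 5 (modify g.txt): modified={c.txt, d.txt, g.txt} staged={none}
After op 6 (git add c.txt): modified={d.txt, g.txt} staged={c.txt}
After op 7 (git add f.txt): modified={d.txt, g.txt} staged={c.txt}
After op 8 (modify b.txt): modified={b.txt, d.txt, g.txt} staged={c.txt}
After op 9 (git commit): modified={b.txt, d.txt, g.txt} staged={none}
After op 10 (git add g.txt): modified={b.txt, d.txt} staged={g.txt}
After op 11 (modify a.txt): modified={a.txt, b.txt, d.txt} staged={g.txt}
After op 12 (git add d.txt): modified={a.txt, b.txt} staged={d.txt, g.txt}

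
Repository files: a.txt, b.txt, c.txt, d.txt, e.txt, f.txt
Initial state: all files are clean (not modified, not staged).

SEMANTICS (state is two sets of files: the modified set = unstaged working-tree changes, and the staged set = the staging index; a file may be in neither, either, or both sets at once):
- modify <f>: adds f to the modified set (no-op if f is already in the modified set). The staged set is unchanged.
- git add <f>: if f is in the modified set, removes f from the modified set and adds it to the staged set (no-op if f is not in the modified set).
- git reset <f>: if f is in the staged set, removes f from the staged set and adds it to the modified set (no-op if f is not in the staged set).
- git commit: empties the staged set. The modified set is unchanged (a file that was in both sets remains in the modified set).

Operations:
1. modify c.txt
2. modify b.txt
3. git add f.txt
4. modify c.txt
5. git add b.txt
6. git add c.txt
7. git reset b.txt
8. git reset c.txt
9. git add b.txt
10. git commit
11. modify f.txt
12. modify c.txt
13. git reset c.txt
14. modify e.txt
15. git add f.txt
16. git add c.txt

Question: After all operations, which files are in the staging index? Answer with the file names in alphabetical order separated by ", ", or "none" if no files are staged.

After op 1 (modify c.txt): modified={c.txt} staged={none}
After op 2 (modify b.txt): modified={b.txt, c.txt} staged={none}
After op 3 (git add f.txt): modified={b.txt, c.txt} staged={none}
After op 4 (modify c.txt): modified={b.txt, c.txt} staged={none}
After op 5 (git add b.txt): modified={c.txt} staged={b.txt}
After op 6 (git add c.txt): modified={none} staged={b.txt, c.txt}
After op 7 (git reset b.txt): modified={b.txt} staged={c.txt}
After op 8 (git reset c.txt): modified={b.txt, c.txt} staged={none}
After op 9 (git add b.txt): modified={c.txt} staged={b.txt}
After op 10 (git commit): modified={c.txt} staged={none}
After op 11 (modify f.txt): modified={c.txt, f.txt} staged={none}
After op 12 (modify c.txt): modified={c.txt, f.txt} staged={none}
After op 13 (git reset c.txt): modified={c.txt, f.txt} staged={none}
After op 14 (modify e.txt): modified={c.txt, e.txt, f.txt} staged={none}
After op 15 (git add f.txt): modified={c.txt, e.txt} staged={f.txt}
After op 16 (git add c.txt): modified={e.txt} staged={c.txt, f.txt}

Answer: c.txt, f.txt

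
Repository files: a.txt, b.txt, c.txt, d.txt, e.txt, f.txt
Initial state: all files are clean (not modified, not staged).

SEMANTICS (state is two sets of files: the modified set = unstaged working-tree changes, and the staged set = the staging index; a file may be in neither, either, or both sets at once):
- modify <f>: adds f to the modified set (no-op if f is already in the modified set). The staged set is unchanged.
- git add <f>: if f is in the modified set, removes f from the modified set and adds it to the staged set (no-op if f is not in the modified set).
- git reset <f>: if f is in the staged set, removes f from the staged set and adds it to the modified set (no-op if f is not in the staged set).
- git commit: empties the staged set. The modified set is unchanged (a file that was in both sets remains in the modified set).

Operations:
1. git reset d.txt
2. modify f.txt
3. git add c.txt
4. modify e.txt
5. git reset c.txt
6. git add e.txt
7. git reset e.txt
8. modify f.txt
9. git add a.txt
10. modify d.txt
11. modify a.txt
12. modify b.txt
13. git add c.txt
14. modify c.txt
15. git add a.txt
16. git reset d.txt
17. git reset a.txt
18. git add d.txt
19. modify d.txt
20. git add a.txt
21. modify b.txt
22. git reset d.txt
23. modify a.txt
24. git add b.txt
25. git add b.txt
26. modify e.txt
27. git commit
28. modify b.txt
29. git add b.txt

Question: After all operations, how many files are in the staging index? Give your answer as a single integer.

Answer: 1

Derivation:
After op 1 (git reset d.txt): modified={none} staged={none}
After op 2 (modify f.txt): modified={f.txt} staged={none}
After op 3 (git add c.txt): modified={f.txt} staged={none}
After op 4 (modify e.txt): modified={e.txt, f.txt} staged={none}
After op 5 (git reset c.txt): modified={e.txt, f.txt} staged={none}
After op 6 (git add e.txt): modified={f.txt} staged={e.txt}
After op 7 (git reset e.txt): modified={e.txt, f.txt} staged={none}
After op 8 (modify f.txt): modified={e.txt, f.txt} staged={none}
After op 9 (git add a.txt): modified={e.txt, f.txt} staged={none}
After op 10 (modify d.txt): modified={d.txt, e.txt, f.txt} staged={none}
After op 11 (modify a.txt): modified={a.txt, d.txt, e.txt, f.txt} staged={none}
After op 12 (modify b.txt): modified={a.txt, b.txt, d.txt, e.txt, f.txt} staged={none}
After op 13 (git add c.txt): modified={a.txt, b.txt, d.txt, e.txt, f.txt} staged={none}
After op 14 (modify c.txt): modified={a.txt, b.txt, c.txt, d.txt, e.txt, f.txt} staged={none}
After op 15 (git add a.txt): modified={b.txt, c.txt, d.txt, e.txt, f.txt} staged={a.txt}
After op 16 (git reset d.txt): modified={b.txt, c.txt, d.txt, e.txt, f.txt} staged={a.txt}
After op 17 (git reset a.txt): modified={a.txt, b.txt, c.txt, d.txt, e.txt, f.txt} staged={none}
After op 18 (git add d.txt): modified={a.txt, b.txt, c.txt, e.txt, f.txt} staged={d.txt}
After op 19 (modify d.txt): modified={a.txt, b.txt, c.txt, d.txt, e.txt, f.txt} staged={d.txt}
After op 20 (git add a.txt): modified={b.txt, c.txt, d.txt, e.txt, f.txt} staged={a.txt, d.txt}
After op 21 (modify b.txt): modified={b.txt, c.txt, d.txt, e.txt, f.txt} staged={a.txt, d.txt}
After op 22 (git reset d.txt): modified={b.txt, c.txt, d.txt, e.txt, f.txt} staged={a.txt}
After op 23 (modify a.txt): modified={a.txt, b.txt, c.txt, d.txt, e.txt, f.txt} staged={a.txt}
After op 24 (git add b.txt): modified={a.txt, c.txt, d.txt, e.txt, f.txt} staged={a.txt, b.txt}
After op 25 (git add b.txt): modified={a.txt, c.txt, d.txt, e.txt, f.txt} staged={a.txt, b.txt}
After op 26 (modify e.txt): modified={a.txt, c.txt, d.txt, e.txt, f.txt} staged={a.txt, b.txt}
After op 27 (git commit): modified={a.txt, c.txt, d.txt, e.txt, f.txt} staged={none}
After op 28 (modify b.txt): modified={a.txt, b.txt, c.txt, d.txt, e.txt, f.txt} staged={none}
After op 29 (git add b.txt): modified={a.txt, c.txt, d.txt, e.txt, f.txt} staged={b.txt}
Final staged set: {b.txt} -> count=1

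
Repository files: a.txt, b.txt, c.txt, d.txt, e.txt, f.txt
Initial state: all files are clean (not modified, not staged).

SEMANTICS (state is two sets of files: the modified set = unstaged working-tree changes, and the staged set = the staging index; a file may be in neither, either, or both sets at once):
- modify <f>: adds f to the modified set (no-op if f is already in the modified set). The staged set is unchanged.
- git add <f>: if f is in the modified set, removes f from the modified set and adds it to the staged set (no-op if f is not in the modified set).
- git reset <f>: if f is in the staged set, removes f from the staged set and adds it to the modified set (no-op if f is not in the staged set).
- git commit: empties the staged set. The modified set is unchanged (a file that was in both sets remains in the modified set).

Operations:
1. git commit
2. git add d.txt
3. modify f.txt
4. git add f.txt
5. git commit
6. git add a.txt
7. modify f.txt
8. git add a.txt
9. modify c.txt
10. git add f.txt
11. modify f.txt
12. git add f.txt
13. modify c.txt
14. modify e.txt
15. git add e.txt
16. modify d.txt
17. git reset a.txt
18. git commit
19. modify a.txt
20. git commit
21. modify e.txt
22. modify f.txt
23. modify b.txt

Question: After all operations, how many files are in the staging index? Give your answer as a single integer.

After op 1 (git commit): modified={none} staged={none}
After op 2 (git add d.txt): modified={none} staged={none}
After op 3 (modify f.txt): modified={f.txt} staged={none}
After op 4 (git add f.txt): modified={none} staged={f.txt}
After op 5 (git commit): modified={none} staged={none}
After op 6 (git add a.txt): modified={none} staged={none}
After op 7 (modify f.txt): modified={f.txt} staged={none}
After op 8 (git add a.txt): modified={f.txt} staged={none}
After op 9 (modify c.txt): modified={c.txt, f.txt} staged={none}
After op 10 (git add f.txt): modified={c.txt} staged={f.txt}
After op 11 (modify f.txt): modified={c.txt, f.txt} staged={f.txt}
After op 12 (git add f.txt): modified={c.txt} staged={f.txt}
After op 13 (modify c.txt): modified={c.txt} staged={f.txt}
After op 14 (modify e.txt): modified={c.txt, e.txt} staged={f.txt}
After op 15 (git add e.txt): modified={c.txt} staged={e.txt, f.txt}
After op 16 (modify d.txt): modified={c.txt, d.txt} staged={e.txt, f.txt}
After op 17 (git reset a.txt): modified={c.txt, d.txt} staged={e.txt, f.txt}
After op 18 (git commit): modified={c.txt, d.txt} staged={none}
After op 19 (modify a.txt): modified={a.txt, c.txt, d.txt} staged={none}
After op 20 (git commit): modified={a.txt, c.txt, d.txt} staged={none}
After op 21 (modify e.txt): modified={a.txt, c.txt, d.txt, e.txt} staged={none}
After op 22 (modify f.txt): modified={a.txt, c.txt, d.txt, e.txt, f.txt} staged={none}
After op 23 (modify b.txt): modified={a.txt, b.txt, c.txt, d.txt, e.txt, f.txt} staged={none}
Final staged set: {none} -> count=0

Answer: 0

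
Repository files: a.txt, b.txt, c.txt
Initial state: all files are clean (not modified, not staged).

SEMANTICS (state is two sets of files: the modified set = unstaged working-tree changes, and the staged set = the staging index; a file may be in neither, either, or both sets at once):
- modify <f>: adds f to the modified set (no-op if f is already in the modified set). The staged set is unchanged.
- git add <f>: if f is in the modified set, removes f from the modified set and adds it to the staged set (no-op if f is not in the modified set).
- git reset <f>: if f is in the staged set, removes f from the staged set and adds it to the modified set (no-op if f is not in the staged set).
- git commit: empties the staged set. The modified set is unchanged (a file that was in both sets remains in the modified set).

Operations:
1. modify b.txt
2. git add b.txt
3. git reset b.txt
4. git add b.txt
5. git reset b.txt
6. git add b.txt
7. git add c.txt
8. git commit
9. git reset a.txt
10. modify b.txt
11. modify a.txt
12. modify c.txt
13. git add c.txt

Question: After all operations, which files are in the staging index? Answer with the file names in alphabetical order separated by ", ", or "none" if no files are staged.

After op 1 (modify b.txt): modified={b.txt} staged={none}
After op 2 (git add b.txt): modified={none} staged={b.txt}
After op 3 (git reset b.txt): modified={b.txt} staged={none}
After op 4 (git add b.txt): modified={none} staged={b.txt}
After op 5 (git reset b.txt): modified={b.txt} staged={none}
After op 6 (git add b.txt): modified={none} staged={b.txt}
After op 7 (git add c.txt): modified={none} staged={b.txt}
After op 8 (git commit): modified={none} staged={none}
After op 9 (git reset a.txt): modified={none} staged={none}
After op 10 (modify b.txt): modified={b.txt} staged={none}
After op 11 (modify a.txt): modified={a.txt, b.txt} staged={none}
After op 12 (modify c.txt): modified={a.txt, b.txt, c.txt} staged={none}
After op 13 (git add c.txt): modified={a.txt, b.txt} staged={c.txt}

Answer: c.txt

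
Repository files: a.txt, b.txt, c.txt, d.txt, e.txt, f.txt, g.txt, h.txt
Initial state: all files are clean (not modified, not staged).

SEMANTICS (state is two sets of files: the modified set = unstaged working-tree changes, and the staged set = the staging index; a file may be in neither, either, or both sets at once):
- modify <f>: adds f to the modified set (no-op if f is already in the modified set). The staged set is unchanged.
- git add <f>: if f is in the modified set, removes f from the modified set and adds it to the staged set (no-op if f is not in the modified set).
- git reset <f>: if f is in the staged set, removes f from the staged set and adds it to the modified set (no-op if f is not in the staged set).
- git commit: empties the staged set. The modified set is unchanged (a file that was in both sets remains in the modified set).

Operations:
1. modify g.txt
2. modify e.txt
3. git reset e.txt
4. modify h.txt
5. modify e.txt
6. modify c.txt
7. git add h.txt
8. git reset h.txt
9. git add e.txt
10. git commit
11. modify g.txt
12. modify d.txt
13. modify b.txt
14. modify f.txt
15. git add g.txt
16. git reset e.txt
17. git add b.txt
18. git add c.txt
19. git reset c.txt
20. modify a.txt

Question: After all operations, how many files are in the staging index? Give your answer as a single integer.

Answer: 2

Derivation:
After op 1 (modify g.txt): modified={g.txt} staged={none}
After op 2 (modify e.txt): modified={e.txt, g.txt} staged={none}
After op 3 (git reset e.txt): modified={e.txt, g.txt} staged={none}
After op 4 (modify h.txt): modified={e.txt, g.txt, h.txt} staged={none}
After op 5 (modify e.txt): modified={e.txt, g.txt, h.txt} staged={none}
After op 6 (modify c.txt): modified={c.txt, e.txt, g.txt, h.txt} staged={none}
After op 7 (git add h.txt): modified={c.txt, e.txt, g.txt} staged={h.txt}
After op 8 (git reset h.txt): modified={c.txt, e.txt, g.txt, h.txt} staged={none}
After op 9 (git add e.txt): modified={c.txt, g.txt, h.txt} staged={e.txt}
After op 10 (git commit): modified={c.txt, g.txt, h.txt} staged={none}
After op 11 (modify g.txt): modified={c.txt, g.txt, h.txt} staged={none}
After op 12 (modify d.txt): modified={c.txt, d.txt, g.txt, h.txt} staged={none}
After op 13 (modify b.txt): modified={b.txt, c.txt, d.txt, g.txt, h.txt} staged={none}
After op 14 (modify f.txt): modified={b.txt, c.txt, d.txt, f.txt, g.txt, h.txt} staged={none}
After op 15 (git add g.txt): modified={b.txt, c.txt, d.txt, f.txt, h.txt} staged={g.txt}
After op 16 (git reset e.txt): modified={b.txt, c.txt, d.txt, f.txt, h.txt} staged={g.txt}
After op 17 (git add b.txt): modified={c.txt, d.txt, f.txt, h.txt} staged={b.txt, g.txt}
After op 18 (git add c.txt): modified={d.txt, f.txt, h.txt} staged={b.txt, c.txt, g.txt}
After op 19 (git reset c.txt): modified={c.txt, d.txt, f.txt, h.txt} staged={b.txt, g.txt}
After op 20 (modify a.txt): modified={a.txt, c.txt, d.txt, f.txt, h.txt} staged={b.txt, g.txt}
Final staged set: {b.txt, g.txt} -> count=2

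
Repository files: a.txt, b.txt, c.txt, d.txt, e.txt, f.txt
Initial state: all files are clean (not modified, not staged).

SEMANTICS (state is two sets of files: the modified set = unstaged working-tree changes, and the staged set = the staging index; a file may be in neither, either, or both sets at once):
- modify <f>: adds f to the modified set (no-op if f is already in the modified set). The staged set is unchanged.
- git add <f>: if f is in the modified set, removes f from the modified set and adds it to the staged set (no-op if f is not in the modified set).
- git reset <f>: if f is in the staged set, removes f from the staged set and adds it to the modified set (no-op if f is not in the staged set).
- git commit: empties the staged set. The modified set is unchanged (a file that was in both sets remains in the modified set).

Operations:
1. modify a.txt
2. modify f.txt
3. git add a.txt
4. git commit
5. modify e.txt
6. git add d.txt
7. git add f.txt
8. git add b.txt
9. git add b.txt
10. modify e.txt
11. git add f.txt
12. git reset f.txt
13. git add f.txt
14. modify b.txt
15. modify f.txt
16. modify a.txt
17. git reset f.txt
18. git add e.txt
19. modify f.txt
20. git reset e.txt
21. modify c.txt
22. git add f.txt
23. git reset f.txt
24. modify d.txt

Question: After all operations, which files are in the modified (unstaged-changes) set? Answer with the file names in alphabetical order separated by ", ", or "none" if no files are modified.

After op 1 (modify a.txt): modified={a.txt} staged={none}
After op 2 (modify f.txt): modified={a.txt, f.txt} staged={none}
After op 3 (git add a.txt): modified={f.txt} staged={a.txt}
After op 4 (git commit): modified={f.txt} staged={none}
After op 5 (modify e.txt): modified={e.txt, f.txt} staged={none}
After op 6 (git add d.txt): modified={e.txt, f.txt} staged={none}
After op 7 (git add f.txt): modified={e.txt} staged={f.txt}
After op 8 (git add b.txt): modified={e.txt} staged={f.txt}
After op 9 (git add b.txt): modified={e.txt} staged={f.txt}
After op 10 (modify e.txt): modified={e.txt} staged={f.txt}
After op 11 (git add f.txt): modified={e.txt} staged={f.txt}
After op 12 (git reset f.txt): modified={e.txt, f.txt} staged={none}
After op 13 (git add f.txt): modified={e.txt} staged={f.txt}
After op 14 (modify b.txt): modified={b.txt, e.txt} staged={f.txt}
After op 15 (modify f.txt): modified={b.txt, e.txt, f.txt} staged={f.txt}
After op 16 (modify a.txt): modified={a.txt, b.txt, e.txt, f.txt} staged={f.txt}
After op 17 (git reset f.txt): modified={a.txt, b.txt, e.txt, f.txt} staged={none}
After op 18 (git add e.txt): modified={a.txt, b.txt, f.txt} staged={e.txt}
After op 19 (modify f.txt): modified={a.txt, b.txt, f.txt} staged={e.txt}
After op 20 (git reset e.txt): modified={a.txt, b.txt, e.txt, f.txt} staged={none}
After op 21 (modify c.txt): modified={a.txt, b.txt, c.txt, e.txt, f.txt} staged={none}
After op 22 (git add f.txt): modified={a.txt, b.txt, c.txt, e.txt} staged={f.txt}
After op 23 (git reset f.txt): modified={a.txt, b.txt, c.txt, e.txt, f.txt} staged={none}
After op 24 (modify d.txt): modified={a.txt, b.txt, c.txt, d.txt, e.txt, f.txt} staged={none}

Answer: a.txt, b.txt, c.txt, d.txt, e.txt, f.txt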